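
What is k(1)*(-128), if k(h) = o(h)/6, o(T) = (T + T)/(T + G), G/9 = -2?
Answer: 128/51 ≈ 2.5098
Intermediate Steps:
G = -18 (G = 9*(-2) = -18)
o(T) = 2*T/(-18 + T) (o(T) = (T + T)/(T - 18) = (2*T)/(-18 + T) = 2*T/(-18 + T))
k(h) = h/(3*(-18 + h)) (k(h) = (2*h/(-18 + h))/6 = (2*h/(-18 + h))*(1/6) = h/(3*(-18 + h)))
k(1)*(-128) = ((1/3)*1/(-18 + 1))*(-128) = ((1/3)*1/(-17))*(-128) = ((1/3)*1*(-1/17))*(-128) = -1/51*(-128) = 128/51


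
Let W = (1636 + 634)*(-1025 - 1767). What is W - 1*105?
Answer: -6337945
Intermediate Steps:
W = -6337840 (W = 2270*(-2792) = -6337840)
W - 1*105 = -6337840 - 1*105 = -6337840 - 105 = -6337945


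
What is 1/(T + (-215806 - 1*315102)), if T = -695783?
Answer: -1/1226691 ≈ -8.1520e-7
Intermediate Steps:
1/(T + (-215806 - 1*315102)) = 1/(-695783 + (-215806 - 1*315102)) = 1/(-695783 + (-215806 - 315102)) = 1/(-695783 - 530908) = 1/(-1226691) = -1/1226691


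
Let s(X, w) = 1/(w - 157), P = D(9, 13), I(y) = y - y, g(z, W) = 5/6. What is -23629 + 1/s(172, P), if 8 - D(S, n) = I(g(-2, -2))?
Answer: -23778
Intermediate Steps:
g(z, W) = ⅚ (g(z, W) = 5*(⅙) = ⅚)
I(y) = 0
D(S, n) = 8 (D(S, n) = 8 - 1*0 = 8 + 0 = 8)
P = 8
s(X, w) = 1/(-157 + w)
-23629 + 1/s(172, P) = -23629 + 1/(1/(-157 + 8)) = -23629 + 1/(1/(-149)) = -23629 + 1/(-1/149) = -23629 - 149 = -23778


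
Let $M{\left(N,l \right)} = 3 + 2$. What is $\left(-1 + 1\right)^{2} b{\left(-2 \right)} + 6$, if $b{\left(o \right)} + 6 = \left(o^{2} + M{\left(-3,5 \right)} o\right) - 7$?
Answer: $6$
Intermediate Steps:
$M{\left(N,l \right)} = 5$
$b{\left(o \right)} = -13 + o^{2} + 5 o$ ($b{\left(o \right)} = -6 - \left(7 - o^{2} - 5 o\right) = -6 + \left(-7 + o^{2} + 5 o\right) = -13 + o^{2} + 5 o$)
$\left(-1 + 1\right)^{2} b{\left(-2 \right)} + 6 = \left(-1 + 1\right)^{2} \left(-13 + \left(-2\right)^{2} + 5 \left(-2\right)\right) + 6 = 0^{2} \left(-13 + 4 - 10\right) + 6 = 0 \left(-19\right) + 6 = 0 + 6 = 6$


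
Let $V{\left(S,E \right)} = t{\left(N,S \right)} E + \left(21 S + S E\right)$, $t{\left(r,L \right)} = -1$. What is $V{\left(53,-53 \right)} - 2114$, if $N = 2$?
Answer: $-3757$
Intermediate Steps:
$V{\left(S,E \right)} = - E + 21 S + E S$ ($V{\left(S,E \right)} = - E + \left(21 S + S E\right) = - E + \left(21 S + E S\right) = - E + 21 S + E S$)
$V{\left(53,-53 \right)} - 2114 = \left(\left(-1\right) \left(-53\right) + 21 \cdot 53 - 2809\right) - 2114 = \left(53 + 1113 - 2809\right) - 2114 = -1643 - 2114 = -3757$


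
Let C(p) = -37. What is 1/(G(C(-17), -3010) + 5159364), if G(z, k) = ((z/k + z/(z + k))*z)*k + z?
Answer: 3047/15728761402 ≈ 1.9372e-7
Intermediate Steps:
G(z, k) = z + k*z*(z/k + z/(k + z)) (G(z, k) = ((z/k + z/(k + z))*z)*k + z = (z*(z/k + z/(k + z)))*k + z = k*z*(z/k + z/(k + z)) + z = z + k*z*(z/k + z/(k + z)))
1/(G(C(-17), -3010) + 5159364) = 1/(-37*(-3010 - 37 + (-37)² + 2*(-3010)*(-37))/(-3010 - 37) + 5159364) = 1/(-37*(-3010 - 37 + 1369 + 222740)/(-3047) + 5159364) = 1/(-37*(-1/3047)*221062 + 5159364) = 1/(8179294/3047 + 5159364) = 1/(15728761402/3047) = 3047/15728761402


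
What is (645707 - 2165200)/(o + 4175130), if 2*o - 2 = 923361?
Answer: -3038986/9273623 ≈ -0.32770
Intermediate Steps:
o = 923363/2 (o = 1 + (½)*923361 = 1 + 923361/2 = 923363/2 ≈ 4.6168e+5)
(645707 - 2165200)/(o + 4175130) = (645707 - 2165200)/(923363/2 + 4175130) = -1519493/9273623/2 = -1519493*2/9273623 = -3038986/9273623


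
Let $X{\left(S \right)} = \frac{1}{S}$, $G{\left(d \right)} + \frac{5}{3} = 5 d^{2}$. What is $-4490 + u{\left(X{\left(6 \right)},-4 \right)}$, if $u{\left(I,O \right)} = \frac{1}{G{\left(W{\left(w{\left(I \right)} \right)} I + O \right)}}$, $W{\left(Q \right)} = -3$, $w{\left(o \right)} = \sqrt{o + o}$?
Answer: $- \frac{5365538}{1195} \approx -4490.0$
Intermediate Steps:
$w{\left(o \right)} = \sqrt{2} \sqrt{o}$ ($w{\left(o \right)} = \sqrt{2 o} = \sqrt{2} \sqrt{o}$)
$G{\left(d \right)} = - \frac{5}{3} + 5 d^{2}$
$u{\left(I,O \right)} = \frac{1}{- \frac{5}{3} + 5 \left(O - 3 I\right)^{2}}$ ($u{\left(I,O \right)} = \frac{1}{- \frac{5}{3} + 5 \left(- 3 I + O\right)^{2}} = \frac{1}{- \frac{5}{3} + 5 \left(O - 3 I\right)^{2}}$)
$-4490 + u{\left(X{\left(6 \right)},-4 \right)} = -4490 + \frac{3}{5 \left(-1 + 3 \left(-4 - \frac{3}{6}\right)^{2}\right)} = -4490 + \frac{3}{5 \left(-1 + 3 \left(-4 - \frac{1}{2}\right)^{2}\right)} = -4490 + \frac{3}{5 \left(-1 + 3 \left(- \frac{9}{2}\right)^{2}\right)} = -4490 + \frac{3}{5 \left(-1 + 3 \cdot \frac{81}{4}\right)} = -4490 + \frac{3}{5 \left(-1 + \frac{243}{4}\right)} = -4490 + \frac{3}{5 \cdot \frac{239}{4}} = -4490 + \frac{3}{5} \cdot \frac{4}{239} = -4490 + \frac{12}{1195} = - \frac{5365538}{1195}$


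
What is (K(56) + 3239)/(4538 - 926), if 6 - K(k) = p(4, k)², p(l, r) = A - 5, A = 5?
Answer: 3245/3612 ≈ 0.89839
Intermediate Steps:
p(l, r) = 0 (p(l, r) = 5 - 5 = 0)
K(k) = 6 (K(k) = 6 - 1*0² = 6 - 1*0 = 6 + 0 = 6)
(K(56) + 3239)/(4538 - 926) = (6 + 3239)/(4538 - 926) = 3245/3612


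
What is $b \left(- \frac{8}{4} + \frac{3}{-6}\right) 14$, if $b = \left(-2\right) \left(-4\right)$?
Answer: $-280$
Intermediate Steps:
$b = 8$
$b \left(- \frac{8}{4} + \frac{3}{-6}\right) 14 = 8 \left(- \frac{8}{4} + \frac{3}{-6}\right) 14 = 8 \left(\left(-8\right) \frac{1}{4} + 3 \left(- \frac{1}{6}\right)\right) 14 = 8 \left(-2 - \frac{1}{2}\right) 14 = 8 \left(- \frac{5}{2}\right) 14 = \left(-20\right) 14 = -280$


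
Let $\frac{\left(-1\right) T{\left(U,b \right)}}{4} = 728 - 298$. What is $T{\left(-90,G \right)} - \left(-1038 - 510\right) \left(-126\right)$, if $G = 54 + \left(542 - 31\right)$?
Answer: $-196768$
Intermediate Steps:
$G = 565$ ($G = 54 + \left(542 - 31\right) = 54 + 511 = 565$)
$T{\left(U,b \right)} = -1720$ ($T{\left(U,b \right)} = - 4 \left(728 - 298\right) = \left(-4\right) 430 = -1720$)
$T{\left(-90,G \right)} - \left(-1038 - 510\right) \left(-126\right) = -1720 - \left(-1038 - 510\right) \left(-126\right) = -1720 - \left(-1548\right) \left(-126\right) = -1720 - 195048 = -196768$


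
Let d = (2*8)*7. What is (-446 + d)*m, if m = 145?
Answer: -48430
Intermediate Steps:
d = 112 (d = 16*7 = 112)
(-446 + d)*m = (-446 + 112)*145 = -334*145 = -48430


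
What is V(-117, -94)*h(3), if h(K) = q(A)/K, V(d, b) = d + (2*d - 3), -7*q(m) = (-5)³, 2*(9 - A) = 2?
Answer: -14750/7 ≈ -2107.1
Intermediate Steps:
A = 8 (A = 9 - ½*2 = 9 - 1 = 8)
q(m) = 125/7 (q(m) = -⅐*(-5)³ = -⅐*(-125) = 125/7)
V(d, b) = -3 + 3*d (V(d, b) = d + (-3 + 2*d) = -3 + 3*d)
h(K) = 125/(7*K)
V(-117, -94)*h(3) = (-3 + 3*(-117))*((125/7)/3) = (-3 - 351)*((125/7)*(⅓)) = -354*125/21 = -14750/7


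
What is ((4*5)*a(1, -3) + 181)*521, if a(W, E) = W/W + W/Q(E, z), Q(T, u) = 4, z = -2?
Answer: 107326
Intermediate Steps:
a(W, E) = 1 + W/4 (a(W, E) = W/W + W/4 = 1 + W*(1/4) = 1 + W/4)
((4*5)*a(1, -3) + 181)*521 = ((4*5)*(1 + (1/4)*1) + 181)*521 = (20*(1 + 1/4) + 181)*521 = (20*(5/4) + 181)*521 = (25 + 181)*521 = 206*521 = 107326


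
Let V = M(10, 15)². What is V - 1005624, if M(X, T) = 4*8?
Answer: -1004600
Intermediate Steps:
M(X, T) = 32
V = 1024 (V = 32² = 1024)
V - 1005624 = 1024 - 1005624 = -1004600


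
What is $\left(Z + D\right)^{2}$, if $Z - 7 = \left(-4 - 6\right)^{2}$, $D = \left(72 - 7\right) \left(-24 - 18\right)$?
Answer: $6880129$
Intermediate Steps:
$D = -2730$ ($D = 65 \left(-42\right) = -2730$)
$Z = 107$ ($Z = 7 + \left(-4 - 6\right)^{2} = 7 + \left(-10\right)^{2} = 7 + 100 = 107$)
$\left(Z + D\right)^{2} = \left(107 - 2730\right)^{2} = \left(-2623\right)^{2} = 6880129$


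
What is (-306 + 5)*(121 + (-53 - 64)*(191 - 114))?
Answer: 2675288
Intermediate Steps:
(-306 + 5)*(121 + (-53 - 64)*(191 - 114)) = -301*(121 - 117*77) = -301*(121 - 9009) = -301*(-8888) = 2675288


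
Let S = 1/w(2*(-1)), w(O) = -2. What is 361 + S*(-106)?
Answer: 414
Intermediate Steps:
S = -1/2 (S = 1/(-2) = -1/2 ≈ -0.50000)
361 + S*(-106) = 361 - 1/2*(-106) = 361 + 53 = 414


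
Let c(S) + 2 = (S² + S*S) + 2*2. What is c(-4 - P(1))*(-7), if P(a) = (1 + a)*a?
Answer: -518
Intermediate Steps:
P(a) = a*(1 + a)
c(S) = 2 + 2*S² (c(S) = -2 + ((S² + S*S) + 2*2) = -2 + ((S² + S²) + 4) = -2 + (2*S² + 4) = -2 + (4 + 2*S²) = 2 + 2*S²)
c(-4 - P(1))*(-7) = (2 + 2*(-4 - (1 + 1))²)*(-7) = (2 + 2*(-4 - 2)²)*(-7) = (2 + 2*(-6)²)*(-7) = (2 + 2*36)*(-7) = (2 + 72)*(-7) = 74*(-7) = -518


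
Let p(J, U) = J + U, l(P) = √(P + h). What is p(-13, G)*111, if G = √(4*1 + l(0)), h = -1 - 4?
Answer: -1443 + 111*√(4 + I*√5) ≈ -1213.1 + 59.908*I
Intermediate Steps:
h = -5
l(P) = √(-5 + P) (l(P) = √(P - 5) = √(-5 + P))
G = √(4 + I*√5) (G = √(4*1 + √(-5 + 0)) = √(4 + √(-5)) = √(4 + I*√5) ≈ 2.0715 + 0.53971*I)
p(-13, G)*111 = (-13 + √(4 + I*√5))*111 = -1443 + 111*√(4 + I*√5)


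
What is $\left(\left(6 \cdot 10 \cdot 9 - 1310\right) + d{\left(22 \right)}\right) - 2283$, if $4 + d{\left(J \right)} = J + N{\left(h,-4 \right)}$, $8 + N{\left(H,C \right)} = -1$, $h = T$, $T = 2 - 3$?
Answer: $-3044$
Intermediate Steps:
$T = -1$ ($T = 2 - 3 = -1$)
$h = -1$
$N{\left(H,C \right)} = -9$ ($N{\left(H,C \right)} = -8 - 1 = -9$)
$d{\left(J \right)} = -13 + J$ ($d{\left(J \right)} = -4 + \left(J - 9\right) = -4 + \left(-9 + J\right) = -13 + J$)
$\left(\left(6 \cdot 10 \cdot 9 - 1310\right) + d{\left(22 \right)}\right) - 2283 = \left(\left(6 \cdot 10 \cdot 9 - 1310\right) + \left(-13 + 22\right)\right) - 2283 = \left(\left(60 \cdot 9 - 1310\right) + 9\right) - 2283 = \left(\left(540 - 1310\right) + 9\right) - 2283 = \left(-770 + 9\right) - 2283 = -761 - 2283 = -3044$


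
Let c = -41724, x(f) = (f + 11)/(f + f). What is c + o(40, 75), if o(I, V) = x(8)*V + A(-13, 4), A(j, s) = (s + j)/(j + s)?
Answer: -666143/16 ≈ -41634.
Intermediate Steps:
A(j, s) = 1 (A(j, s) = (j + s)/(j + s) = 1)
x(f) = (11 + f)/(2*f) (x(f) = (11 + f)/((2*f)) = (11 + f)*(1/(2*f)) = (11 + f)/(2*f))
o(I, V) = 1 + 19*V/16 (o(I, V) = ((½)*(11 + 8)/8)*V + 1 = ((½)*(⅛)*19)*V + 1 = 19*V/16 + 1 = 1 + 19*V/16)
c + o(40, 75) = -41724 + (1 + (19/16)*75) = -41724 + (1 + 1425/16) = -41724 + 1441/16 = -666143/16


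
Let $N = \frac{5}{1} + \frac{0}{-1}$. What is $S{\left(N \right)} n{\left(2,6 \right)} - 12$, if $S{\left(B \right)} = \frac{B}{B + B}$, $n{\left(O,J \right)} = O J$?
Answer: $-6$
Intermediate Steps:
$n{\left(O,J \right)} = J O$
$N = 5$ ($N = 5 \cdot 1 + 0 \left(-1\right) = 5 + 0 = 5$)
$S{\left(B \right)} = \frac{1}{2}$ ($S{\left(B \right)} = \frac{B}{2 B} = \frac{1}{2 B} B = \frac{1}{2}$)
$S{\left(N \right)} n{\left(2,6 \right)} - 12 = \frac{6 \cdot 2}{2} - 12 = \frac{1}{2} \cdot 12 - 12 = 6 - 12 = -6$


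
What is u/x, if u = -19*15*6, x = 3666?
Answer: -285/611 ≈ -0.46645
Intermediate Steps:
u = -1710 (u = -285*6 = -1710)
u/x = -1710/3666 = -1710*1/3666 = -285/611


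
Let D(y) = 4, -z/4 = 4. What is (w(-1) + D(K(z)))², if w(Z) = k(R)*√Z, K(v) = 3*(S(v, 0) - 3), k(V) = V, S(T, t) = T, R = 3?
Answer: 7 + 24*I ≈ 7.0 + 24.0*I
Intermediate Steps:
z = -16 (z = -4*4 = -16)
K(v) = -9 + 3*v (K(v) = 3*(v - 3) = 3*(-3 + v) = -9 + 3*v)
w(Z) = 3*√Z
(w(-1) + D(K(z)))² = (3*√(-1) + 4)² = (3*I + 4)² = (4 + 3*I)²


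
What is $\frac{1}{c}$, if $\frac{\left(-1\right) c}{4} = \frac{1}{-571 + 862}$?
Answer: $- \frac{291}{4} \approx -72.75$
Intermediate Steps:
$c = - \frac{4}{291}$ ($c = - \frac{4}{-571 + 862} = - \frac{4}{291} \approx -0.013746$)
$\frac{1}{c} = \frac{1}{- \frac{4}{291}} = - \frac{291}{4}$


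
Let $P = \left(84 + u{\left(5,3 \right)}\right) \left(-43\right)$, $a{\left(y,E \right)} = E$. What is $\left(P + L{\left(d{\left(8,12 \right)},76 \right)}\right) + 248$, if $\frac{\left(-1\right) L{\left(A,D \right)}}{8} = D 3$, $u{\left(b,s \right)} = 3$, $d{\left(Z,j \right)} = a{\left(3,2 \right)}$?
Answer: $-5317$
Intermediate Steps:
$d{\left(Z,j \right)} = 2$
$P = -3741$ ($P = \left(84 + 3\right) \left(-43\right) = 87 \left(-43\right) = -3741$)
$L{\left(A,D \right)} = - 24 D$ ($L{\left(A,D \right)} = - 8 D 3 = - 8 \cdot 3 D = - 24 D$)
$\left(P + L{\left(d{\left(8,12 \right)},76 \right)}\right) + 248 = \left(-3741 - 1824\right) + 248 = -5565 + 248 = -5317$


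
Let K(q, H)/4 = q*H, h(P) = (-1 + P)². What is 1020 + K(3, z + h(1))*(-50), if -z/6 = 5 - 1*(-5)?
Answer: 37020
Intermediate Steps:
z = -60 (z = -6*(5 - 1*(-5)) = -6*(5 + 5) = -6*10 = -60)
K(q, H) = 4*H*q (K(q, H) = 4*(q*H) = 4*(H*q) = 4*H*q)
1020 + K(3, z + h(1))*(-50) = 1020 + (4*(-60 + (-1 + 1)²)*3)*(-50) = 1020 + (4*(-60 + 0²)*3)*(-50) = 1020 + (4*(-60 + 0)*3)*(-50) = 1020 + (4*(-60)*3)*(-50) = 1020 - 720*(-50) = 1020 + 36000 = 37020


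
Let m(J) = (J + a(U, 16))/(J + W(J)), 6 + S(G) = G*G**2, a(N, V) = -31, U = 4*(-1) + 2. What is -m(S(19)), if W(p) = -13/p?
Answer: -7791861/7827266 ≈ -0.99548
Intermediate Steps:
U = -2 (U = -4 + 2 = -2)
S(G) = -6 + G**3 (S(G) = -6 + G*G**2 = -6 + G**3)
m(J) = (-31 + J)/(J - 13/J) (m(J) = (J - 31)/(J - 13/J) = (-31 + J)/(J - 13/J))
-m(S(19)) = -(-6 + 19**3)*(-31 + (-6 + 19**3))/(-13 + (-6 + 19**3)**2) = -(-6 + 6859)*(-31 + (-6 + 6859))/(-13 + (-6 + 6859)**2) = -6853*(-31 + 6853)/(-13 + 6853**2) = -6853*6822/(-13 + 46963609) = -6853*6822/46963596 = -1*7791861/7827266 = -7791861/7827266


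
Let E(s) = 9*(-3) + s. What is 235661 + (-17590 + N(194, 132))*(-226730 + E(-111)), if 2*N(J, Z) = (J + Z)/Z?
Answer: 131688599902/33 ≈ 3.9906e+9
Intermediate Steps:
N(J, Z) = (J + Z)/(2*Z) (N(J, Z) = ((J + Z)/Z)/2 = (J + Z)/(2*Z))
E(s) = -27 + s
235661 + (-17590 + N(194, 132))*(-226730 + E(-111)) = 235661 + (-17590 + (1/2)*(194 + 132)/132)*(-226730 + (-27 - 111)) = 235661 + (-17590 + (1/2)*(1/132)*326)*(-226730 - 138) = 235661 + (-17590 + 163/132)*(-226868) = 235661 - 2321717/132*(-226868) = 235661 + 131680823089/33 = 131688599902/33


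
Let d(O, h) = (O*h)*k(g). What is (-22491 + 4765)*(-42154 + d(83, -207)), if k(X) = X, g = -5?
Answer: -775530226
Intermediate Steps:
d(O, h) = -5*O*h (d(O, h) = (O*h)*(-5) = -5*O*h)
(-22491 + 4765)*(-42154 + d(83, -207)) = (-22491 + 4765)*(-42154 - 5*83*(-207)) = -17726*(-42154 + 85905) = -17726*43751 = -775530226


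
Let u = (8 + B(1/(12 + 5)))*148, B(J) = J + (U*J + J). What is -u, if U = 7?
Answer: -21460/17 ≈ -1262.4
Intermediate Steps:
B(J) = 9*J (B(J) = J + (7*J + J) = J + 8*J = 9*J)
u = 21460/17 (u = (8 + 9/(12 + 5))*148 = (8 + 9/17)*148 = (145/17)*148 = 21460/17 ≈ 1262.4)
-u = -1*21460/17 = -21460/17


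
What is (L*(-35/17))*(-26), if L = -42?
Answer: -38220/17 ≈ -2248.2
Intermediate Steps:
(L*(-35/17))*(-26) = -(-1470)/17*(-26) = -42*(-35/17)*(-26) = (1470/17)*(-26) = -38220/17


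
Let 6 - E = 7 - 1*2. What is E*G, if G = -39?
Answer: -39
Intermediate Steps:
E = 1 (E = 6 - (7 - 1*2) = 6 - (7 - 2) = 6 - 1*5 = 6 - 5 = 1)
E*G = 1*(-39) = -39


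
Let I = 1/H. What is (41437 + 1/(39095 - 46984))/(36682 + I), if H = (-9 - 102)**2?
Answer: 309822436764/274269534119 ≈ 1.1296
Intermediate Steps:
H = 12321 (H = (-111)**2 = 12321)
I = 1/12321 ≈ 8.1162e-5
(41437 + 1/(39095 - 46984))/(36682 + I) = (41437 + 1/(39095 - 46984))/(36682 + 1/12321) = (41437 + 1/(-7889))/(451958923/12321) = (41437 - 1/7889)*(12321/451958923) = (326896492/7889)*(12321/451958923) = 309822436764/274269534119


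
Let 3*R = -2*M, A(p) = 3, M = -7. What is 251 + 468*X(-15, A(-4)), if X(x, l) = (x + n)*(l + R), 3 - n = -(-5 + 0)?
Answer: -60745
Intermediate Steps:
n = -2 (n = 3 - (-1)*(-5 + 0) = 3 - (-1)*(-5) = 3 - 1*5 = 3 - 5 = -2)
R = 14/3 (R = (-2*(-7))/3 = (⅓)*14 = 14/3 ≈ 4.6667)
X(x, l) = (-2 + x)*(14/3 + l) (X(x, l) = (x - 2)*(l + 14/3) = (-2 + x)*(14/3 + l))
251 + 468*X(-15, A(-4)) = 251 + 468*(-28/3 - 2*3 + (14/3)*(-15) + 3*(-15)) = 251 + 468*(-28/3 - 6 - 70 - 45) = 251 + 468*(-391/3) = 251 - 60996 = -60745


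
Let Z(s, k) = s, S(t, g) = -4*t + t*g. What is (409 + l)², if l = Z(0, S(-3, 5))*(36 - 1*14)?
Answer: 167281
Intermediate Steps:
S(t, g) = -4*t + g*t
l = 0 (l = 0*(36 - 1*14) = 0*(36 - 14) = 0*22 = 0)
(409 + l)² = (409 + 0)² = 409² = 167281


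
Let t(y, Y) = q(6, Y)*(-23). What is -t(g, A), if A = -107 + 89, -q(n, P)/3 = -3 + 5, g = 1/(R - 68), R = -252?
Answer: -138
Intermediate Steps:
g = -1/320 (g = 1/(-252 - 68) = 1/(-320) = -1/320 ≈ -0.0031250)
q(n, P) = -6 (q(n, P) = -3*(-3 + 5) = -3*2 = -6)
A = -18
t(y, Y) = 138 (t(y, Y) = -6*(-23) = 138)
-t(g, A) = -1*138 = -138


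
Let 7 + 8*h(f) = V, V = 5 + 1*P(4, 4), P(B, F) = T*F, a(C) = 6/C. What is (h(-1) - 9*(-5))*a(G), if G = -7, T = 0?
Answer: -537/14 ≈ -38.357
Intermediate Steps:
P(B, F) = 0 (P(B, F) = 0*F = 0)
V = 5 (V = 5 + 1*0 = 5 + 0 = 5)
h(f) = -¼ (h(f) = -7/8 + (⅛)*5 = -7/8 + 5/8 = -¼)
(h(-1) - 9*(-5))*a(G) = (-¼ - 9*(-5))*(6/(-7)) = (-¼ + 45)*(6*(-⅐)) = (179/4)*(-6/7) = -537/14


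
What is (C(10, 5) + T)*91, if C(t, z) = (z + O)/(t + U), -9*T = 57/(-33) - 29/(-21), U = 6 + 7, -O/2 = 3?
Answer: -3107/6831 ≈ -0.45484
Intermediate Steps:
O = -6 (O = -2*3 = -6)
U = 13
T = 80/2079 (T = -(57/(-33) - 29/(-21))/9 = -(57*(-1/33) - 29*(-1/21))/9 = -(-19/11 + 29/21)/9 = -1/9*(-80/231) = 80/2079 ≈ 0.038480)
C(t, z) = (-6 + z)/(13 + t) (C(t, z) = (z - 6)/(t + 13) = (-6 + z)/(13 + t))
(C(10, 5) + T)*91 = ((-6 + 5)/(13 + 10) + 80/2079)*91 = (-1/23 + 80/2079)*91 = -239/47817*91 = -3107/6831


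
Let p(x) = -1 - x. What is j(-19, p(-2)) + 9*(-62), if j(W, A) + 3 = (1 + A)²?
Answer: -557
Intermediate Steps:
j(W, A) = -3 + (1 + A)²
j(-19, p(-2)) + 9*(-62) = (-3 + (1 + (-1 - 1*(-2)))²) + 9*(-62) = (-3 + (1 + (-1 + 2))²) - 558 = (-3 + (1 + 1)²) - 558 = (-3 + 2²) - 558 = (-3 + 4) - 558 = 1 - 558 = -557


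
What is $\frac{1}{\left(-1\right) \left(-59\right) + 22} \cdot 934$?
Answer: $\frac{934}{81} \approx 11.531$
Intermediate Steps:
$\frac{1}{\left(-1\right) \left(-59\right) + 22} \cdot 934 = \frac{1}{59 + 22} \cdot 934 = \frac{1}{81} \cdot 934 = \frac{934}{81}$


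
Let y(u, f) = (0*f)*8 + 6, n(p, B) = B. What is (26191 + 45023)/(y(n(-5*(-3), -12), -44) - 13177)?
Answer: -71214/13171 ≈ -5.4069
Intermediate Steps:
y(u, f) = 6 (y(u, f) = 0*8 + 6 = 0 + 6 = 6)
(26191 + 45023)/(y(n(-5*(-3), -12), -44) - 13177) = (26191 + 45023)/(6 - 13177) = 71214/(-13171) = 71214*(-1/13171) = -71214/13171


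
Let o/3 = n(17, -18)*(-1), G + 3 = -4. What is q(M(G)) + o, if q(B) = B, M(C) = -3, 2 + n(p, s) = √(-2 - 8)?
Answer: 3 - 3*I*√10 ≈ 3.0 - 9.4868*I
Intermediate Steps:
G = -7 (G = -3 - 4 = -7)
n(p, s) = -2 + I*√10 (n(p, s) = -2 + √(-2 - 8) = -2 + √(-10) = -2 + I*√10)
o = 6 - 3*I*√10 (o = 3*((-2 + I*√10)*(-1)) = 3*(2 - I*√10) = 6 - 3*I*√10 ≈ 6.0 - 9.4868*I)
q(M(G)) + o = -3 + (6 - 3*I*√10) = 3 - 3*I*√10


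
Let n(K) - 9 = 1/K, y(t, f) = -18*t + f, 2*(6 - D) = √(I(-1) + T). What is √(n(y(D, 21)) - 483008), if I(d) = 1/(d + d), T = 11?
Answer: √(-252125484 + 13040973*√42)/(3*√(58 - 3*√42)) ≈ 694.98*I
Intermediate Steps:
I(d) = 1/(2*d)
D = 6 - √42/4 (D = 6 - √((½)/(-1) + 11)/2 = 6 - √((½)*(-1) + 11)/2 = 6 - √(-½ + 11)/2 = 6 - √42/4 ≈ 4.3798)
y(t, f) = f - 18*t
n(K) = 9 + 1/K
√(n(y(D, 21)) - 483008) = √((9 + 1/(21 - 18*(6 - √42/4))) - 483008) = √((9 + 1/(21 + (-108 + 9*√42/2))) - 483008) = √((9 + 1/(-87 + 9*√42/2)) - 483008) = √(-482999 + 1/(-87 + 9*√42/2))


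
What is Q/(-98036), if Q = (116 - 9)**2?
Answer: -11449/98036 ≈ -0.11678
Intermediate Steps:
Q = 11449 (Q = 107**2 = 11449)
Q/(-98036) = 11449/(-98036) = 11449*(-1/98036) = -11449/98036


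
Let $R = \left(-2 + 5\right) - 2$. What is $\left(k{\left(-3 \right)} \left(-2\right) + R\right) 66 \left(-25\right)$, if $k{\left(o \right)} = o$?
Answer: $-11550$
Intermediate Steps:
$R = 1$ ($R = 3 - 2 = 1$)
$\left(k{\left(-3 \right)} \left(-2\right) + R\right) 66 \left(-25\right) = \left(\left(-3\right) \left(-2\right) + 1\right) 66 \left(-25\right) = \left(6 + 1\right) 66 \left(-25\right) = 7 \cdot 66 \left(-25\right) = 462 \left(-25\right) = -11550$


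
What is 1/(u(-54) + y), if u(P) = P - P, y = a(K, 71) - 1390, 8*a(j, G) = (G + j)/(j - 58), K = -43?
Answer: -202/280787 ≈ -0.00071941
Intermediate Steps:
a(j, G) = (G + j)/(8*(-58 + j)) (a(j, G) = ((G + j)/(j - 58))/8 = ((G + j)/(-58 + j))/8 = (G + j)/(8*(-58 + j)))
y = -280787/202 (y = (71 - 43)/(8*(-58 - 43)) - 1390 = (⅛)*28/(-101) - 1390 = (⅛)*(-1/101)*28 - 1390 = -7/202 - 1390 = -280787/202 ≈ -1390.0)
u(P) = 0
1/(u(-54) + y) = 1/(0 - 280787/202) = 1/(-280787/202) = -202/280787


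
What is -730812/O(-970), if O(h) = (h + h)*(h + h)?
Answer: -182703/940900 ≈ -0.19418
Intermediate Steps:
O(h) = 4*h² (O(h) = (2*h)*(2*h) = 4*h²)
-730812/O(-970) = -730812/(4*(-970)²) = -730812/(4*940900) = -730812/3763600 = -730812*1/3763600 = -182703/940900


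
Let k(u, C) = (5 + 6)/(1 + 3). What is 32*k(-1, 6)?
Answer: 88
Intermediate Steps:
k(u, C) = 11/4
32*k(-1, 6) = 32*(11/4) = 88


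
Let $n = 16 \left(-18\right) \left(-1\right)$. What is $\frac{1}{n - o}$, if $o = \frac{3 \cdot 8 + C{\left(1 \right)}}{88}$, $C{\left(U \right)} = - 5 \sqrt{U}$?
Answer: $\frac{88}{25325} \approx 0.0034748$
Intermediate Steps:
$n = 288$ ($n = \left(-288\right) \left(-1\right) = 288$)
$o = \frac{19}{88}$ ($o = \frac{3 \cdot 8 - 5 \sqrt{1}}{88} = \frac{24 - 5}{88} = \frac{1}{88} \cdot 19 = \frac{19}{88} \approx 0.21591$)
$\frac{1}{n - o} = \frac{1}{288 - \frac{19}{88}} = \frac{1}{\frac{25325}{88}} = \frac{88}{25325}$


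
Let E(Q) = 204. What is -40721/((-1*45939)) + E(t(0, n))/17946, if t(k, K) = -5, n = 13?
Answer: 13706493/15267061 ≈ 0.89778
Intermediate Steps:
-40721/((-1*45939)) + E(t(0, n))/17946 = -40721/((-1*45939)) + 204/17946 = -40721/(-45939) + 204*(1/17946) = -40721*(-1/45939) + 34/2991 = 40721/45939 + 34/2991 = 13706493/15267061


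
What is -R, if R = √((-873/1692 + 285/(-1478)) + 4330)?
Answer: -√20891103662771/69466 ≈ -65.797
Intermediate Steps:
R = √20891103662771/69466 (R = √((-873*1/1692 + 285*(-1/1478)) + 4330) = √((-97/188 - 285/1478) + 4330) = √(-98473/138932 + 4330) = √(601477087/138932) = √20891103662771/69466 ≈ 65.797)
-R = -√20891103662771/69466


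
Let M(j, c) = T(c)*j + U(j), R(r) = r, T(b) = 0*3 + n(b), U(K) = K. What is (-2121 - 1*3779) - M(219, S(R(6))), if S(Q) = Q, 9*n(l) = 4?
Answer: -18649/3 ≈ -6216.3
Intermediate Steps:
n(l) = 4/9 (n(l) = (1/9)*4 = 4/9)
T(b) = 4/9 (T(b) = 0*3 + 4/9 = 0 + 4/9 = 4/9)
M(j, c) = 13*j/9 (M(j, c) = 4*j/9 + j = 13*j/9)
(-2121 - 1*3779) - M(219, S(R(6))) = (-2121 - 1*3779) - 13*219/9 = (-2121 - 3779) - 1*949/3 = -5900 - 949/3 = -18649/3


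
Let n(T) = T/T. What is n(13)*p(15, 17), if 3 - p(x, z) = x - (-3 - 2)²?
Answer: 13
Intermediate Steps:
p(x, z) = 28 - x (p(x, z) = 3 - (x - (-3 - 2)²) = 3 - (x - 1*(-5)²) = 3 - (x - 1*25) = 3 - (x - 25) = 3 - (-25 + x) = 3 + (25 - x) = 28 - x)
n(T) = 1
n(13)*p(15, 17) = 1*(28 - 1*15) = 1*(28 - 15) = 1*13 = 13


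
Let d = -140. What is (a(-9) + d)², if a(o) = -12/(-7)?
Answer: 937024/49 ≈ 19123.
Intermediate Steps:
a(o) = 12/7 (a(o) = -12*(-⅐) = 12/7)
(a(-9) + d)² = (12/7 - 140)² = (-968/7)² = 937024/49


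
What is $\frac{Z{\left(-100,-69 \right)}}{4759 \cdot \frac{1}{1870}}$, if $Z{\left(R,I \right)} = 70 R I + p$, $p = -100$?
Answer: $\frac{903023000}{4759} \approx 1.8975 \cdot 10^{5}$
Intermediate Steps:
$Z{\left(R,I \right)} = -100 + 70 I R$ ($Z{\left(R,I \right)} = 70 R I - 100 = 70 I R - 100 = -100 + 70 I R$)
$\frac{Z{\left(-100,-69 \right)}}{4759 \cdot \frac{1}{1870}} = \frac{-100 + 70 \left(-69\right) \left(-100\right)}{4759 \cdot \frac{1}{1870}} = \frac{-100 + 483000}{4759 \cdot \frac{1}{1870}} = \frac{482900}{\frac{4759}{1870}} = 482900 \cdot \frac{1870}{4759} = \frac{903023000}{4759}$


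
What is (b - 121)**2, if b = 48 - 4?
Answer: 5929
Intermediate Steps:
b = 44
(b - 121)**2 = (44 - 121)**2 = (-77)**2 = 5929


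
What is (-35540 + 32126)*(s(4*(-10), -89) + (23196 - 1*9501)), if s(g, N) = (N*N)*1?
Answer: -73797024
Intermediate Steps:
s(g, N) = N² (s(g, N) = N²*1 = N²)
(-35540 + 32126)*(s(4*(-10), -89) + (23196 - 1*9501)) = (-35540 + 32126)*((-89)² + (23196 - 1*9501)) = -3414*(7921 + (23196 - 9501)) = -3414*(7921 + 13695) = -3414*21616 = -73797024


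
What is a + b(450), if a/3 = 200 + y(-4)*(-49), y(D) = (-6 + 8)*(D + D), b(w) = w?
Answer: 3402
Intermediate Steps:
y(D) = 4*D (y(D) = 2*(2*D) = 4*D)
a = 2952 (a = 3*(200 + (4*(-4))*(-49)) = 3*(200 - 16*(-49)) = 3*(200 + 784) = 3*984 = 2952)
a + b(450) = 2952 + 450 = 3402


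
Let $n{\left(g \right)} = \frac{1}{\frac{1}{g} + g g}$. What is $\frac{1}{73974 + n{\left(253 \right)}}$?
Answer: $\frac{16194278}{1197955521025} \approx 1.3518 \cdot 10^{-5}$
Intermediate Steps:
$n{\left(g \right)} = \frac{1}{\frac{1}{g} + g^{2}}$
$\frac{1}{73974 + n{\left(253 \right)}} = \frac{1}{73974 + \frac{253}{1 + 253^{3}}} = \frac{1}{73974 + \frac{253}{1 + 16194277}} = \frac{1}{73974 + \frac{253}{16194278}} = \frac{1}{\frac{1197955521025}{16194278}} = \frac{16194278}{1197955521025}$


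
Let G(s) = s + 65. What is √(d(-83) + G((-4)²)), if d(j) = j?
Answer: I*√2 ≈ 1.4142*I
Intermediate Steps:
G(s) = 65 + s
√(d(-83) + G((-4)²)) = √(-83 + (65 + (-4)²)) = √(-83 + (65 + 16)) = √(-83 + 81) = √(-2) = I*√2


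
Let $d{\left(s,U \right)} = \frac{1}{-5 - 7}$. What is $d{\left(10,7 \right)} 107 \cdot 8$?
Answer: $- \frac{214}{3} \approx -71.333$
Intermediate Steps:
$d{\left(s,U \right)} = - \frac{1}{12}$ ($d{\left(s,U \right)} = \frac{1}{-12} = - \frac{1}{12}$)
$d{\left(10,7 \right)} 107 \cdot 8 = \left(- \frac{1}{12}\right) 107 \cdot 8 = \left(- \frac{107}{12}\right) 8 = - \frac{214}{3}$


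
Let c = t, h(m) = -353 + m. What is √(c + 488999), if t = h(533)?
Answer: √489179 ≈ 699.41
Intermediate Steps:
t = 180 (t = -353 + 533 = 180)
c = 180
√(c + 488999) = √(180 + 488999) = √489179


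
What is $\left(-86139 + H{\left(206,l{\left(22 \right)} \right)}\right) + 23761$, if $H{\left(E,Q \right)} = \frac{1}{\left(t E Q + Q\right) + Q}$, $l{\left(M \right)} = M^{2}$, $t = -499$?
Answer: $- \frac{3103388337985}{49751328} \approx -62378.0$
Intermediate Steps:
$H{\left(E,Q \right)} = \frac{1}{2 Q - 499 E Q}$ ($H{\left(E,Q \right)} = \frac{1}{\left(- 499 E Q + Q\right) + Q} = \frac{1}{\left(Q - 499 E Q\right) + Q} = \frac{1}{2 Q - 499 E Q}$)
$\left(-86139 + H{\left(206,l{\left(22 \right)} \right)}\right) + 23761 = \left(-86139 + \frac{1}{22^{2} \left(2 - 102794\right)}\right) + 23761 = \left(-86139 + \frac{1}{484 \left(2 - 102794\right)}\right) + 23761 = \left(-86139 + \frac{1}{484 \left(-102792\right)}\right) + 23761 = \left(-86139 + \frac{1}{484} \left(- \frac{1}{102792}\right)\right) + 23761 = \left(-86139 - \frac{1}{49751328}\right) + 23761 = - \frac{4285529642593}{49751328} + 23761 = - \frac{3103388337985}{49751328}$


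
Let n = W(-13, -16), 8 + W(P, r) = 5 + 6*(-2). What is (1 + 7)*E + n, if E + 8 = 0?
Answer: -79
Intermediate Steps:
W(P, r) = -15 (W(P, r) = -8 + (5 + 6*(-2)) = -8 + (5 - 12) = -8 - 7 = -15)
E = -8 (E = -8 + 0 = -8)
n = -15
(1 + 7)*E + n = (1 + 7)*(-8) - 15 = 8*(-8) - 15 = -64 - 15 = -79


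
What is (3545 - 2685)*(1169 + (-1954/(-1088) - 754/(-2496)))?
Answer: 51364360/51 ≈ 1.0071e+6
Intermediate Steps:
(3545 - 2685)*(1169 + (-1954/(-1088) - 754/(-2496))) = 860*(1169 + (-1954*(-1/1088) - 754*(-1/2496))) = 860*(1169 + (977/544 + 29/96)) = 860*(1169 + 107/51) = 860*(59726/51) = 51364360/51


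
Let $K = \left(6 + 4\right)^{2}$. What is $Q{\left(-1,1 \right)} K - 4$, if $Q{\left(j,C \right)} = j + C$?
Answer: $-4$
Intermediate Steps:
$Q{\left(j,C \right)} = C + j$
$K = 100$ ($K = 10^{2} = 100$)
$Q{\left(-1,1 \right)} K - 4 = \left(1 - 1\right) 100 - 4 = 0 \cdot 100 - 4 = 0 - 4 = -4$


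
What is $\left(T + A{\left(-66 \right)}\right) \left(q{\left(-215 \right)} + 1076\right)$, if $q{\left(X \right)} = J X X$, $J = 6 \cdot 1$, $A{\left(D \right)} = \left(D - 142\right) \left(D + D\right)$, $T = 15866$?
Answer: $12061971172$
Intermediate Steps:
$A{\left(D \right)} = 2 D \left(-142 + D\right)$ ($A{\left(D \right)} = \left(-142 + D\right) 2 D = 2 D \left(-142 + D\right)$)
$J = 6$
$q{\left(X \right)} = 6 X^{2}$ ($q{\left(X \right)} = 6 X X = 6 X^{2}$)
$\left(T + A{\left(-66 \right)}\right) \left(q{\left(-215 \right)} + 1076\right) = \left(15866 + 2 \left(-66\right) \left(-142 - 66\right)\right) \left(6 \left(-215\right)^{2} + 1076\right) = \left(15866 + 2 \left(-66\right) \left(-208\right)\right) \left(6 \cdot 46225 + 1076\right) = \left(15866 + 27456\right) \left(277350 + 1076\right) = 43322 \cdot 278426 = 12061971172$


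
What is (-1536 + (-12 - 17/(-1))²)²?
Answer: 2283121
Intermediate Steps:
(-1536 + (-12 - 17/(-1))²)² = (-1536 + (-12 - 17*(-1))²)² = (-1536 + (-12 + 17)²)² = (-1536 + 5²)² = (-1536 + 25)² = (-1511)² = 2283121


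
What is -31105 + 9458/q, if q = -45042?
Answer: -700520434/22521 ≈ -31105.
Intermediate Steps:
-31105 + 9458/q = -31105 + 9458/(-45042) = -31105 + 9458*(-1/45042) = -31105 - 4729/22521 = -700520434/22521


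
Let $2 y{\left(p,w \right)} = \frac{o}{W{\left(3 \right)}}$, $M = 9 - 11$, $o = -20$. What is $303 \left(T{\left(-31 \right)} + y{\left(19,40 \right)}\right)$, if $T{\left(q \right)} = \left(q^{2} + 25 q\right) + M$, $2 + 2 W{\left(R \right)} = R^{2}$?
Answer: $\frac{384204}{7} \approx 54886.0$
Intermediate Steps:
$W{\left(R \right)} = -1 + \frac{R^{2}}{2}$
$M = -2$
$T{\left(q \right)} = -2 + q^{2} + 25 q$ ($T{\left(q \right)} = \left(q^{2} + 25 q\right) - 2 = -2 + q^{2} + 25 q$)
$y{\left(p,w \right)} = - \frac{20}{7}$ ($y{\left(p,w \right)} = \frac{\left(-20\right) \frac{1}{-1 + \frac{3^{2}}{2}}}{2} = \frac{\left(-20\right) \frac{1}{-1 + \frac{1}{2} \cdot 9}}{2} = \frac{\left(-20\right) \frac{1}{-1 + \frac{9}{2}}}{2} = \frac{\left(-20\right) \frac{1}{\frac{7}{2}}}{2} = \frac{\left(-20\right) \frac{2}{7}}{2} = \frac{1}{2} \left(- \frac{40}{7}\right) = - \frac{20}{7}$)
$303 \left(T{\left(-31 \right)} + y{\left(19,40 \right)}\right) = 303 \left(\left(-2 + \left(-31\right)^{2} + 25 \left(-31\right)\right) - \frac{20}{7}\right) = 303 \left(\left(-2 + 961 - 775\right) - \frac{20}{7}\right) = 303 \left(184 - \frac{20}{7}\right) = 303 \cdot \frac{1268}{7} = \frac{384204}{7}$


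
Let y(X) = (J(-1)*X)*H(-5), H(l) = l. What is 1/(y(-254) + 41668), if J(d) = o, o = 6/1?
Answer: 1/49288 ≈ 2.0289e-5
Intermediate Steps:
o = 6 (o = 6*1 = 6)
J(d) = 6
y(X) = -30*X (y(X) = (6*X)*(-5) = -30*X)
1/(y(-254) + 41668) = 1/(-30*(-254) + 41668) = 1/(7620 + 41668) = 1/49288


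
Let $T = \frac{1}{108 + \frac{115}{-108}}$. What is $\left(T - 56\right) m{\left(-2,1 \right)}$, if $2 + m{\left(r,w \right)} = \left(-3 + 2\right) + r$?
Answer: $\frac{3233180}{11549} \approx 279.95$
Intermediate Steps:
$m{\left(r,w \right)} = -3 + r$ ($m{\left(r,w \right)} = -2 + \left(\left(-3 + 2\right) + r\right) = -2 + \left(-1 + r\right) = -3 + r$)
$T = \frac{108}{11549}$ ($T = \frac{1}{108 + 115 \left(- \frac{1}{108}\right)} = \frac{1}{108 - \frac{115}{108}} = \frac{1}{\frac{11549}{108}} = \frac{108}{11549} \approx 0.0093515$)
$\left(T - 56\right) m{\left(-2,1 \right)} = \left(\frac{108}{11549} - 56\right) \left(-3 - 2\right) = \left(- \frac{646636}{11549}\right) \left(-5\right) = \frac{3233180}{11549}$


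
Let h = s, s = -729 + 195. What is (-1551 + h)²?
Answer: 4347225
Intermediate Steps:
s = -534
h = -534
(-1551 + h)² = (-1551 - 534)² = (-2085)² = 4347225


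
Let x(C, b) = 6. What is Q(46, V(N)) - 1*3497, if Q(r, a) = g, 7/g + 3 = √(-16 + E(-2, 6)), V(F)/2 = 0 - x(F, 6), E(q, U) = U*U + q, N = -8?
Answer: -10484/3 + 7*√2/3 ≈ -3491.4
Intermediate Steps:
E(q, U) = q + U² (E(q, U) = U² + q = q + U²)
V(F) = -12 (V(F) = 2*(0 - 1*6) = 2*(0 - 6) = 2*(-6) = -12)
g = 7/(-3 + 3*√2) (g = 7/(-3 + √(-16 + (-2 + 6²))) = 7/(-3 + √(-16 + (-2 + 36))) = 7/(-3 + √(-16 + 34)) = 7/(-3 + √18) = 7/(-3 + 3*√2) ≈ 5.6332)
Q(r, a) = 7/3 + 7*√2/3
Q(46, V(N)) - 1*3497 = (7/3 + 7*√2/3) - 1*3497 = (7/3 + 7*√2/3) - 3497 = -10484/3 + 7*√2/3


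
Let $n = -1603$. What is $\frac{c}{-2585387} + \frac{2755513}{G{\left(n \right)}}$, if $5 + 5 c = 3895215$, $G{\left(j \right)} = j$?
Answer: $- \frac{1017902327551}{592053623} \approx -1719.3$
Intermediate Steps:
$c = 779042$ ($c = -1 + \frac{1}{5} \cdot 3895215 = -1 + 779043 = 779042$)
$\frac{c}{-2585387} + \frac{2755513}{G{\left(n \right)}} = \frac{779042}{-2585387} + \frac{2755513}{-1603} = 779042 \left(- \frac{1}{2585387}\right) + 2755513 \left(- \frac{1}{1603}\right) = - \frac{779042}{2585387} - \frac{2755513}{1603} = - \frac{1017902327551}{592053623}$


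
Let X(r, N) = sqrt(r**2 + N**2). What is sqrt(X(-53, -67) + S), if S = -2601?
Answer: sqrt(-2601 + sqrt(7298)) ≈ 50.155*I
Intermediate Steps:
X(r, N) = sqrt(N**2 + r**2)
sqrt(X(-53, -67) + S) = sqrt(sqrt((-67)**2 + (-53)**2) - 2601) = sqrt(sqrt(4489 + 2809) - 2601) = sqrt(sqrt(7298) - 2601) = sqrt(-2601 + sqrt(7298))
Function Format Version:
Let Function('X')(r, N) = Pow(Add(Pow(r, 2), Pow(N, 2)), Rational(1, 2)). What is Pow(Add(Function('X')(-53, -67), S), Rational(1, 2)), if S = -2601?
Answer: Pow(Add(-2601, Pow(7298, Rational(1, 2))), Rational(1, 2)) ≈ Mul(50.155, I)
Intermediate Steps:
Function('X')(r, N) = Pow(Add(Pow(N, 2), Pow(r, 2)), Rational(1, 2))
Pow(Add(Function('X')(-53, -67), S), Rational(1, 2)) = Pow(Add(Pow(Add(Pow(-67, 2), Pow(-53, 2)), Rational(1, 2)), -2601), Rational(1, 2)) = Pow(Add(Pow(Add(4489, 2809), Rational(1, 2)), -2601), Rational(1, 2)) = Pow(Add(Pow(7298, Rational(1, 2)), -2601), Rational(1, 2)) = Pow(Add(-2601, Pow(7298, Rational(1, 2))), Rational(1, 2))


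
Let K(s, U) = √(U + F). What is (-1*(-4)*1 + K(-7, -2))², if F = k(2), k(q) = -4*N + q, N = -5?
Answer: 36 + 16*√5 ≈ 71.777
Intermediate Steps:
k(q) = 20 + q (k(q) = -4*(-5) + q = 20 + q)
F = 22 (F = 20 + 2 = 22)
K(s, U) = √(22 + U) (K(s, U) = √(U + 22) = √(22 + U))
(-1*(-4)*1 + K(-7, -2))² = (-1*(-4)*1 + √(22 - 2))² = (4*1 + √20)² = (4 + 2*√5)²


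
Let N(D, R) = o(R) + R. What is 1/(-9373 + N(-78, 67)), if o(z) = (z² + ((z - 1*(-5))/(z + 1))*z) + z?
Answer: -17/79544 ≈ -0.00021372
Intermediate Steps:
o(z) = z + z² + z*(5 + z)/(1 + z) (o(z) = (z² + ((z + 5)/(1 + z))*z) + z = (z² + ((5 + z)/(1 + z))*z) + z = (z² + z*(5 + z)/(1 + z)) + z = z + z² + z*(5 + z)/(1 + z))
N(D, R) = R + R*(6 + R² + 3*R)/(1 + R) (N(D, R) = R*(6 + R² + 3*R)/(1 + R) + R = R + R*(6 + R² + 3*R)/(1 + R))
1/(-9373 + N(-78, 67)) = 1/(-9373 + 67*(7 + 67² + 4*67)/(1 + 67)) = 1/(-9373 + 67*(7 + 4489 + 268)/68) = 1/(-9373 + 67*(1/68)*4764) = 1/(-9373 + 79797/17) = 1/(-79544/17) = -17/79544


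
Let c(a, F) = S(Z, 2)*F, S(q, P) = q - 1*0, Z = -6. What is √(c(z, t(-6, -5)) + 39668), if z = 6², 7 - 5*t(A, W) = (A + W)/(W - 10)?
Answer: 6*√27542/5 ≈ 199.15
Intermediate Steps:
S(q, P) = q (S(q, P) = q + 0 = q)
t(A, W) = 7/5 - (A + W)/(5*(-10 + W)) (t(A, W) = 7/5 - (A + W)/(5*(W - 10)) = 7/5 - (A + W)/(5*(-10 + W)))
z = 36
c(a, F) = -6*F
√(c(z, t(-6, -5)) + 39668) = √(-6*(-70 - 1*(-6) + 6*(-5))/(5*(-10 - 5)) + 39668) = √(-6*(-70 + 6 - 30)/(5*(-15)) + 39668) = √(-6*(-1)*(-94)/(5*15) + 39668) = √(-6*94/75 + 39668) = √(-188/25 + 39668) = √(991512/25) = 6*√27542/5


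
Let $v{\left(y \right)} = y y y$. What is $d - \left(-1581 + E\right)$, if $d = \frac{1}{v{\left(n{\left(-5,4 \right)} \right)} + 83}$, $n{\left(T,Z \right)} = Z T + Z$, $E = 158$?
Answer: $\frac{5710498}{4013} \approx 1423.0$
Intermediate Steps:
$n{\left(T,Z \right)} = Z + T Z$ ($n{\left(T,Z \right)} = T Z + Z = Z + T Z$)
$v{\left(y \right)} = y^{3}$ ($v{\left(y \right)} = y^{2} y = y^{3}$)
$d = - \frac{1}{4013}$ ($d = \frac{1}{\left(4 \left(1 - 5\right)\right)^{3} + 83} = \frac{1}{\left(4 \left(-4\right)\right)^{3} + 83} = \frac{1}{\left(-16\right)^{3} + 83} = \frac{1}{-4096 + 83} = \frac{1}{-4013} = - \frac{1}{4013} \approx -0.00024919$)
$d - \left(-1581 + E\right) = - \frac{1}{4013} - \left(-1581 + 158\right) = - \frac{1}{4013} - -1423 = - \frac{1}{4013} + 1423 = \frac{5710498}{4013}$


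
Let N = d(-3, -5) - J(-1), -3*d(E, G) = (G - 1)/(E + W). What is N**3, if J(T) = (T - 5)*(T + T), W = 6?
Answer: -39304/27 ≈ -1455.7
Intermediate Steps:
d(E, G) = -(-1 + G)/(3*(6 + E)) (d(E, G) = -(G - 1)/(3*(E + 6)) = -(-1 + G)/(3*(6 + E)))
J(T) = 2*T*(-5 + T) (J(T) = (-5 + T)*(2*T) = 2*T*(-5 + T))
N = -34/3 (N = (1 - 1*(-5))/(3*(6 - 3)) - 2*(-1)*(-5 - 1) = (1/3)*(1 + 5)/3 - 2*(-1)*(-6) = (1/3)*(1/3)*6 - 1*12 = 2/3 - 12 = -34/3 ≈ -11.333)
N**3 = (-34/3)**3 = -39304/27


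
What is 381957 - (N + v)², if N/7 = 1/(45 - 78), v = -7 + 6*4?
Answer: 415644257/1089 ≈ 3.8168e+5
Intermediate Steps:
v = 17 (v = -7 + 24 = 17)
N = -7/33 (N = 7/(45 - 78) = 7/(-33) = 7*(-1/33) = -7/33 ≈ -0.21212)
381957 - (N + v)² = 381957 - (-7/33 + 17)² = 381957 - (554/33)² = 381957 - 1*306916/1089 = 381957 - 306916/1089 = 415644257/1089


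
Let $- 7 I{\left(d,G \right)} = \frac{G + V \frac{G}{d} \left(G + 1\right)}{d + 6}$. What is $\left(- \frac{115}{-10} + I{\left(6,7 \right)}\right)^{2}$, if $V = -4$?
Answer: $\frac{182329}{1296} \approx 140.69$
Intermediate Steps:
$I{\left(d,G \right)} = - \frac{G - \frac{4 G \left(1 + G\right)}{d}}{7 \left(6 + d\right)}$ ($I{\left(d,G \right)} = - \frac{\left(G + - 4 \frac{G}{d} \left(G + 1\right)\right) \frac{1}{d + 6}}{7} = - \frac{\left(G + - \frac{4 G}{d} \left(1 + G\right)\right) \frac{1}{6 + d}}{7} = - \frac{\left(G - \frac{4 G \left(1 + G\right)}{d}\right) \frac{1}{6 + d}}{7} = - \frac{\frac{1}{6 + d} \left(G - \frac{4 G \left(1 + G\right)}{d}\right)}{7} = - \frac{G - \frac{4 G \left(1 + G\right)}{d}}{7 \left(6 + d\right)}$)
$\left(- \frac{115}{-10} + I{\left(6,7 \right)}\right)^{2} = \left(- \frac{115}{-10} + \frac{1}{7} \cdot 7 \cdot \frac{1}{6} \frac{1}{6 + 6} \left(4 - 6 + 4 \cdot 7\right)\right)^{2} = \left(\left(-115\right) \left(- \frac{1}{10}\right) + \frac{1}{7} \cdot 7 \cdot \frac{1}{6} \cdot \frac{1}{12} \left(4 - 6 + 28\right)\right)^{2} = \left(\frac{23}{2} + \frac{1}{7} \cdot 7 \cdot \frac{1}{6} \cdot \frac{1}{12} \cdot 26\right)^{2} = \left(\frac{23}{2} + \frac{13}{36}\right)^{2} = \left(\frac{427}{36}\right)^{2} = \frac{182329}{1296}$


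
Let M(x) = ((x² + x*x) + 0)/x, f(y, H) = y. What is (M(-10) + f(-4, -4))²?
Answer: 576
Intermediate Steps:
M(x) = 2*x (M(x) = ((x² + x²) + 0)/x = (2*x² + 0)/x = (2*x²)/x = 2*x)
(M(-10) + f(-4, -4))² = (2*(-10) - 4)² = (-20 - 4)² = (-24)² = 576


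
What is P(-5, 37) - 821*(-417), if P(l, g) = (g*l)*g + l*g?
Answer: 335327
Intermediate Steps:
P(l, g) = g*l + l*g² (P(l, g) = l*g² + g*l = g*l + l*g²)
P(-5, 37) - 821*(-417) = 37*(-5)*(1 + 37) - 821*(-417) = 37*(-5)*38 + 342357 = -7030 + 342357 = 335327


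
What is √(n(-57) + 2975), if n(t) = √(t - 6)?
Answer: √(2975 + 3*I*√7) ≈ 54.544 + 0.07276*I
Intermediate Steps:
n(t) = √(-6 + t)
√(n(-57) + 2975) = √(√(-6 - 57) + 2975) = √(√(-63) + 2975) = √(3*I*√7 + 2975) = √(2975 + 3*I*√7)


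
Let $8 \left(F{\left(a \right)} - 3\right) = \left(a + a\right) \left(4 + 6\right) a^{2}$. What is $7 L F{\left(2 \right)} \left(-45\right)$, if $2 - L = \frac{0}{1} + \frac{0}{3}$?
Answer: $-14490$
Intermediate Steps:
$L = 2$ ($L = 2 - \left(\frac{0}{1} + \frac{0}{3}\right) = 2 - \left(0 \cdot 1 + 0 \cdot \frac{1}{3}\right) = 2 - \left(0 + 0\right) = 2 - 0 = 2 + 0 = 2$)
$F{\left(a \right)} = 3 + \frac{5 a^{3}}{2}$ ($F{\left(a \right)} = 3 + \frac{\left(a + a\right) \left(4 + 6\right) a^{2}}{8} = 3 + \frac{2 a 10 a^{2}}{8} = 3 + \frac{20 a a^{2}}{8} = 3 + \frac{20 a^{3}}{8} = 3 + \frac{5 a^{3}}{2}$)
$7 L F{\left(2 \right)} \left(-45\right) = 7 \cdot 2 \left(3 + \frac{5 \cdot 2^{3}}{2}\right) \left(-45\right) = 14 \left(3 + \frac{5}{2} \cdot 8\right) \left(-45\right) = 14 \left(3 + 20\right) \left(-45\right) = 14 \cdot 23 \left(-45\right) = 322 \left(-45\right) = -14490$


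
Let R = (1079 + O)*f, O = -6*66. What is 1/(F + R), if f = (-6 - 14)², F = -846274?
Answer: -1/573074 ≈ -1.7450e-6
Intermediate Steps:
f = 400 (f = (-20)² = 400)
O = -396
R = 273200 (R = (1079 - 396)*400 = 683*400 = 273200)
1/(F + R) = 1/(-846274 + 273200) = 1/(-573074) = -1/573074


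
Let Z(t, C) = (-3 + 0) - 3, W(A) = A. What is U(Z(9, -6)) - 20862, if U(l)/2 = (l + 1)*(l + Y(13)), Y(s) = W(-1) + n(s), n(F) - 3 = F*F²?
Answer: -42792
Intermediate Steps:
n(F) = 3 + F³ (n(F) = 3 + F*F² = 3 + F³)
Z(t, C) = -6 (Z(t, C) = -3 - 3 = -6)
Y(s) = 2 + s³ (Y(s) = -1 + (3 + s³) = 2 + s³)
U(l) = 2*(1 + l)*(2199 + l) (U(l) = 2*((l + 1)*(l + (2 + 13³))) = 2*((1 + l)*(l + (2 + 2197))) = 2*((1 + l)*(l + 2199)) = 2*((1 + l)*(2199 + l)) = 2*(1 + l)*(2199 + l))
U(Z(9, -6)) - 20862 = (4398 + 2*(-6)² + 4400*(-6)) - 20862 = (4398 + 2*36 - 26400) - 20862 = (4398 + 72 - 26400) - 20862 = -21930 - 20862 = -42792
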